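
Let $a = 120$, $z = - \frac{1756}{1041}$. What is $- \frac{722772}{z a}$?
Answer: $\frac{62700471}{17560} \approx 3570.6$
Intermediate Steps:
$z = - \frac{1756}{1041}$ ($z = \left(-1756\right) \frac{1}{1041} = - \frac{1756}{1041} \approx -1.6868$)
$- \frac{722772}{z a} = - \frac{722772}{\left(- \frac{1756}{1041}\right) 120} = - \frac{722772}{- \frac{70240}{347}} = \left(-722772\right) \left(- \frac{347}{70240}\right) = \frac{62700471}{17560}$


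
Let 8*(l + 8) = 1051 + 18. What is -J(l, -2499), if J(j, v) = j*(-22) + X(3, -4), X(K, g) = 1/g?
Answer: 2764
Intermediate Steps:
l = 1005/8 (l = -8 + (1051 + 18)/8 = -8 + (⅛)*1069 = -8 + 1069/8 = 1005/8 ≈ 125.63)
J(j, v) = -¼ - 22*j (J(j, v) = j*(-22) + 1/(-4) = -22*j - ¼ = -¼ - 22*j)
-J(l, -2499) = -(-¼ - 22*1005/8) = -(-¼ - 11055/4) = -1*(-2764) = 2764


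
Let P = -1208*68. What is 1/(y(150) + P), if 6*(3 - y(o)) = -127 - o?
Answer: -6/492569 ≈ -1.2181e-5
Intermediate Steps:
y(o) = 145/6 + o/6 (y(o) = 3 - (-127 - o)/6 = 3 + (127/6 + o/6) = 145/6 + o/6)
P = -82144
1/(y(150) + P) = 1/((145/6 + (1/6)*150) - 82144) = 1/((145/6 + 25) - 82144) = 1/(295/6 - 82144) = 1/(-492569/6) = -6/492569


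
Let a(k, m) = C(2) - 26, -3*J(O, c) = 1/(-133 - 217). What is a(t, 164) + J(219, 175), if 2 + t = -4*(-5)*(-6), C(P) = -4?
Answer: -31499/1050 ≈ -29.999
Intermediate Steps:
J(O, c) = 1/1050 (J(O, c) = -1/(3*(-133 - 217)) = -⅓/(-350) = -⅓*(-1/350) = 1/1050)
t = -122 (t = -2 - 4*(-5)*(-6) = -2 + 20*(-6) = -2 - 120 = -122)
a(k, m) = -30 (a(k, m) = -4 - 26 = -30)
a(t, 164) + J(219, 175) = -30 + 1/1050 = -31499/1050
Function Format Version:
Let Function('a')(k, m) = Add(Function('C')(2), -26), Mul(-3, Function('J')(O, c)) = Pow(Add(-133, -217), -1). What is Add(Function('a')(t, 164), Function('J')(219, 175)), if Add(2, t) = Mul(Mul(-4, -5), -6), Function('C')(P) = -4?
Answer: Rational(-31499, 1050) ≈ -29.999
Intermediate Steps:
Function('J')(O, c) = Rational(1, 1050) (Function('J')(O, c) = Mul(Rational(-1, 3), Pow(Add(-133, -217), -1)) = Mul(Rational(-1, 3), Pow(-350, -1)) = Mul(Rational(-1, 3), Rational(-1, 350)) = Rational(1, 1050))
t = -122 (t = Add(-2, Mul(Mul(-4, -5), -6)) = Add(-2, Mul(20, -6)) = Add(-2, -120) = -122)
Function('a')(k, m) = -30 (Function('a')(k, m) = Add(-4, -26) = -30)
Add(Function('a')(t, 164), Function('J')(219, 175)) = Add(-30, Rational(1, 1050)) = Rational(-31499, 1050)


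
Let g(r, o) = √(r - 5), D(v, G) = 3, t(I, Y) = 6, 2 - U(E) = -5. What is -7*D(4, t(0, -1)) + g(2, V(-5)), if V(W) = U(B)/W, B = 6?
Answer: -21 + I*√3 ≈ -21.0 + 1.732*I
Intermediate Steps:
U(E) = 7 (U(E) = 2 - 1*(-5) = 2 + 5 = 7)
V(W) = 7/W
g(r, o) = √(-5 + r)
-7*D(4, t(0, -1)) + g(2, V(-5)) = -7*3 + √(-5 + 2) = -21 + √(-3) = -21 + I*√3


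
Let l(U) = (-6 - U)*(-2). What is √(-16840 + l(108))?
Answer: 2*I*√4153 ≈ 128.89*I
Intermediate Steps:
l(U) = 12 + 2*U
√(-16840 + l(108)) = √(-16840 + (12 + 2*108)) = √(-16840 + (12 + 216)) = √(-16840 + 228) = √(-16612) = 2*I*√4153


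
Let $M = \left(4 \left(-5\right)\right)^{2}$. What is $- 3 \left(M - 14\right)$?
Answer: $-1158$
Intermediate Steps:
$M = 400$ ($M = \left(-20\right)^{2} = 400$)
$- 3 \left(M - 14\right) = - 3 \left(400 - 14\right) = \left(-3\right) 386 = -1158$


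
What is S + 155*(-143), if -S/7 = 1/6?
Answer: -132997/6 ≈ -22166.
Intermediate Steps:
S = -7/6 ≈ -1.1667
S + 155*(-143) = -7/6 + 155*(-143) = -7/6 - 22165 = -132997/6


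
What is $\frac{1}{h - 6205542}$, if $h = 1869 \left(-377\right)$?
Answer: $- \frac{1}{6910155} \approx -1.4471 \cdot 10^{-7}$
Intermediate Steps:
$h = -704613$
$\frac{1}{h - 6205542} = \frac{1}{-704613 - 6205542} = \frac{1}{-6910155} = - \frac{1}{6910155}$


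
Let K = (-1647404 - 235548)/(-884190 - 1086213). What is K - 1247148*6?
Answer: -14744303080912/1970403 ≈ -7.4829e+6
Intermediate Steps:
K = 1882952/1970403 (K = -1882952/(-1970403) = -1882952*(-1/1970403) = 1882952/1970403 ≈ 0.95562)
K - 1247148*6 = 1882952/1970403 - 1247148*6 = 1882952/1970403 - 623574*12 = 1882952/1970403 - 7482888 = -14744303080912/1970403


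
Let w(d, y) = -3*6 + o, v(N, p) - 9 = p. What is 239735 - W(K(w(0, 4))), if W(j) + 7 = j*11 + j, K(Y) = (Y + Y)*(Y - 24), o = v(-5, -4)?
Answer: 228198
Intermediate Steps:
v(N, p) = 9 + p
o = 5 (o = 9 - 4 = 5)
w(d, y) = -13 (w(d, y) = -3*6 + 5 = -18 + 5 = -13)
K(Y) = 2*Y*(-24 + Y) (K(Y) = (2*Y)*(-24 + Y) = 2*Y*(-24 + Y))
W(j) = -7 + 12*j (W(j) = -7 + (j*11 + j) = -7 + (11*j + j) = -7 + 12*j)
239735 - W(K(w(0, 4))) = 239735 - (-7 + 12*(2*(-13)*(-24 - 13))) = 239735 - (-7 + 12*(2*(-13)*(-37))) = 239735 - (-7 + 12*962) = 239735 - (-7 + 11544) = 239735 - 1*11537 = 239735 - 11537 = 228198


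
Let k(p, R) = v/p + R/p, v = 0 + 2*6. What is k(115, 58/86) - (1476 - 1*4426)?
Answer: 2917659/989 ≈ 2950.1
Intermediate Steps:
v = 12 (v = 0 + 12 = 12)
k(p, R) = 12/p + R/p
k(115, 58/86) - (1476 - 1*4426) = (12 + 58/86)/115 - (1476 - 1*4426) = (12 + 58*(1/86))/115 - (1476 - 4426) = (12 + 29/43)/115 - 1*(-2950) = (1/115)*(545/43) + 2950 = 109/989 + 2950 = 2917659/989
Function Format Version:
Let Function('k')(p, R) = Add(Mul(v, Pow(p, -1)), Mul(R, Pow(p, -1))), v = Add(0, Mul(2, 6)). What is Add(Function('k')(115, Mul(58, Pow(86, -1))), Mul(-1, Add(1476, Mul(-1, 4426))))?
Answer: Rational(2917659, 989) ≈ 2950.1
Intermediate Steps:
v = 12 (v = Add(0, 12) = 12)
Function('k')(p, R) = Add(Mul(12, Pow(p, -1)), Mul(R, Pow(p, -1)))
Add(Function('k')(115, Mul(58, Pow(86, -1))), Mul(-1, Add(1476, Mul(-1, 4426)))) = Add(Mul(Pow(115, -1), Add(12, Mul(58, Pow(86, -1)))), Mul(-1, Add(1476, Mul(-1, 4426)))) = Add(Mul(Rational(1, 115), Add(12, Mul(58, Rational(1, 86)))), Mul(-1, Add(1476, -4426))) = Add(Mul(Rational(1, 115), Add(12, Rational(29, 43))), Mul(-1, -2950)) = Add(Mul(Rational(1, 115), Rational(545, 43)), 2950) = Add(Rational(109, 989), 2950) = Rational(2917659, 989)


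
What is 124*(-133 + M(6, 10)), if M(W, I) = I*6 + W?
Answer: -8308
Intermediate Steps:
M(W, I) = W + 6*I (M(W, I) = 6*I + W = W + 6*I)
124*(-133 + M(6, 10)) = 124*(-133 + (6 + 6*10)) = 124*(-133 + (6 + 60)) = 124*(-133 + 66) = 124*(-67) = -8308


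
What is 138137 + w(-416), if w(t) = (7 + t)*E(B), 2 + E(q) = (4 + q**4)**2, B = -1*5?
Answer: -161678214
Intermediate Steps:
B = -5
E(q) = -2 + (4 + q**4)**2
w(t) = 2769473 + 395639*t (w(t) = (7 + t)*(-2 + (4 + (-5)**4)**2) = (7 + t)*(-2 + (4 + 625)**2) = (7 + t)*(-2 + 629**2) = (7 + t)*(-2 + 395641) = (7 + t)*395639 = 2769473 + 395639*t)
138137 + w(-416) = 138137 + (2769473 + 395639*(-416)) = 138137 + (2769473 - 164585824) = 138137 - 161816351 = -161678214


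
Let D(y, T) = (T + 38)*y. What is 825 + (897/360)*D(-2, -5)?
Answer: 13211/20 ≈ 660.55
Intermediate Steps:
D(y, T) = y*(38 + T) (D(y, T) = (38 + T)*y = y*(38 + T))
825 + (897/360)*D(-2, -5) = 825 + (897/360)*(-2*(38 - 5)) = 825 + (897*(1/360))*(-2*33) = 825 + (299/120)*(-66) = 825 - 3289/20 = 13211/20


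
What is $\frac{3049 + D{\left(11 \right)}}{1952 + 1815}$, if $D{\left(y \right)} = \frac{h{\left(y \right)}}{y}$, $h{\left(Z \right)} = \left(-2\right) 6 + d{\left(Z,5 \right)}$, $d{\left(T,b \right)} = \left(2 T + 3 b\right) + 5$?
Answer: $\frac{33569}{41437} \approx 0.81012$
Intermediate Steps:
$d{\left(T,b \right)} = 5 + 2 T + 3 b$
$h{\left(Z \right)} = 8 + 2 Z$ ($h{\left(Z \right)} = \left(-2\right) 6 + \left(5 + 2 Z + 3 \cdot 5\right) = -12 + \left(5 + 2 Z + 15\right) = -12 + \left(20 + 2 Z\right) = 8 + 2 Z$)
$D{\left(y \right)} = \frac{8 + 2 y}{y}$
$\frac{3049 + D{\left(11 \right)}}{1952 + 1815} = \frac{3049 + \left(2 + \frac{8}{11}\right)}{1952 + 1815} = \frac{3049 + \left(2 + 8 \cdot \frac{1}{11}\right)}{3767} = \left(3049 + \left(2 + \frac{8}{11}\right)\right) \frac{1}{3767} = \left(3049 + \frac{30}{11}\right) \frac{1}{3767} = \frac{33569}{11} \cdot \frac{1}{3767} = \frac{33569}{41437}$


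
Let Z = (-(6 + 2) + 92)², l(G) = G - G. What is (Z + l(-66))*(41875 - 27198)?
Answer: 103560912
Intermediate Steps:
l(G) = 0
Z = 7056 (Z = (-1*8 + 92)² = (-8 + 92)² = 84² = 7056)
(Z + l(-66))*(41875 - 27198) = (7056 + 0)*(41875 - 27198) = 7056*14677 = 103560912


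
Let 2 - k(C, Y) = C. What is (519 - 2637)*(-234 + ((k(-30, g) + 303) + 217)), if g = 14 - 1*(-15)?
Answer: -673524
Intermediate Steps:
g = 29 (g = 14 + 15 = 29)
k(C, Y) = 2 - C
(519 - 2637)*(-234 + ((k(-30, g) + 303) + 217)) = (519 - 2637)*(-234 + (((2 - 1*(-30)) + 303) + 217)) = -2118*(-234 + (((2 + 30) + 303) + 217)) = -2118*(-234 + ((32 + 303) + 217)) = -2118*(-234 + (335 + 217)) = -2118*(-234 + 552) = -2118*318 = -673524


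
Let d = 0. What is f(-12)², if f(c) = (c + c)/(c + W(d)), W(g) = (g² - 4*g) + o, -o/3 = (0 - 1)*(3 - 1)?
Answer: 16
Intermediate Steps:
o = 6 (o = -3*(0 - 1)*(3 - 1) = -(-3)*2 = -3*(-2) = 6)
W(g) = 6 + g² - 4*g (W(g) = (g² - 4*g) + 6 = 6 + g² - 4*g)
f(c) = 2*c/(6 + c) (f(c) = (c + c)/(c + (6 + 0² - 4*0)) = (2*c)/(c + (6 + 0 + 0)) = (2*c)/(c + 6) = (2*c)/(6 + c) = 2*c/(6 + c))
f(-12)² = (2*(-12)/(6 - 12))² = (2*(-12)/(-6))² = (2*(-12)*(-⅙))² = 4² = 16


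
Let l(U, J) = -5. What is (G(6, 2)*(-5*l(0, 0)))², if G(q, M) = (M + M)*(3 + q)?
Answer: 810000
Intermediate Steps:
G(q, M) = 2*M*(3 + q) (G(q, M) = (2*M)*(3 + q) = 2*M*(3 + q))
(G(6, 2)*(-5*l(0, 0)))² = ((2*2*(3 + 6))*(-5*(-5)))² = ((2*2*9)*25)² = (36*25)² = 900² = 810000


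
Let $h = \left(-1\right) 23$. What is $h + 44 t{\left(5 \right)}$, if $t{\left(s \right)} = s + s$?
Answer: $417$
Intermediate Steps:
$t{\left(s \right)} = 2 s$
$h = -23$
$h + 44 t{\left(5 \right)} = -23 + 44 \cdot 2 \cdot 5 = -23 + 44 \cdot 10 = -23 + 440 = 417$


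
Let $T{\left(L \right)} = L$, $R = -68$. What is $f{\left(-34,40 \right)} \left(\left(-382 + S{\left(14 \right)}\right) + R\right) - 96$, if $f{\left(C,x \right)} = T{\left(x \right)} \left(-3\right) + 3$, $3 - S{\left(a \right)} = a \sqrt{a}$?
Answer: $52203 + 1638 \sqrt{14} \approx 58332.0$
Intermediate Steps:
$S{\left(a \right)} = 3 - a^{\frac{3}{2}}$ ($S{\left(a \right)} = 3 - a \sqrt{a} = 3 - a^{\frac{3}{2}}$)
$f{\left(C,x \right)} = 3 - 3 x$ ($f{\left(C,x \right)} = x \left(-3\right) + 3 = - 3 x + 3 = 3 - 3 x$)
$f{\left(-34,40 \right)} \left(\left(-382 + S{\left(14 \right)}\right) + R\right) - 96 = \left(3 - 120\right) \left(\left(-382 + \left(3 - 14^{\frac{3}{2}}\right)\right) - 68\right) - 96 = \left(3 - 120\right) \left(\left(-382 + \left(3 - 14 \sqrt{14}\right)\right) - 68\right) - 96 = - 117 \left(\left(-382 + \left(3 - 14 \sqrt{14}\right)\right) - 68\right) - 96 = - 117 \left(\left(-379 - 14 \sqrt{14}\right) - 68\right) - 96 = - 117 \left(-447 - 14 \sqrt{14}\right) - 96 = \left(52299 + 1638 \sqrt{14}\right) - 96 = 52203 + 1638 \sqrt{14}$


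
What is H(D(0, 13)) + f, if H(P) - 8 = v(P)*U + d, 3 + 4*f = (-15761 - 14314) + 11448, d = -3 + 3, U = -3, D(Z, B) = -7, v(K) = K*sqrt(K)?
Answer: -9299/2 + 21*I*sqrt(7) ≈ -4649.5 + 55.561*I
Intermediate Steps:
v(K) = K**(3/2)
d = 0
f = -9315/2 (f = -3/4 + ((-15761 - 14314) + 11448)/4 = -3/4 + (-30075 + 11448)/4 = -3/4 + (1/4)*(-18627) = -3/4 - 18627/4 = -9315/2 ≈ -4657.5)
H(P) = 8 - 3*P**(3/2) (H(P) = 8 + (P**(3/2)*(-3) + 0) = 8 + (-3*P**(3/2) + 0) = 8 - 3*P**(3/2))
H(D(0, 13)) + f = (8 - (-21)*I*sqrt(7)) - 9315/2 = (8 + 21*I*sqrt(7)) - 9315/2 = -9299/2 + 21*I*sqrt(7)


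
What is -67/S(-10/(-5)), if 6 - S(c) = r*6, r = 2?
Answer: 67/6 ≈ 11.167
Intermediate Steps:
S(c) = -6 (S(c) = 6 - 2*6 = 6 - 1*12 = 6 - 12 = -6)
-67/S(-10/(-5)) = -67/(-6) = -⅙*(-67) = 67/6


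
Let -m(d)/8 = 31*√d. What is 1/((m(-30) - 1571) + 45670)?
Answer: 44099/1946566921 + 248*I*√30/1946566921 ≈ 2.2655e-5 + 6.9782e-7*I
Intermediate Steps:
m(d) = -248*√d
1/((m(-30) - 1571) + 45670) = 1/((-248*I*√30 - 1571) + 45670) = 1/((-1571 - 248*I*√30) + 45670) = 1/(44099 - 248*I*√30)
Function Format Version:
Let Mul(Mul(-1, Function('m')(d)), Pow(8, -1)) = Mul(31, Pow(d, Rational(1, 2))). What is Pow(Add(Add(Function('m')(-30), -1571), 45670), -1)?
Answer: Add(Rational(44099, 1946566921), Mul(Rational(248, 1946566921), I, Pow(30, Rational(1, 2)))) ≈ Add(2.2655e-5, Mul(6.9782e-7, I))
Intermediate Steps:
Function('m')(d) = Mul(-248, Pow(d, Rational(1, 2))) (Function('m')(d) = Mul(-8, Mul(31, Pow(d, Rational(1, 2)))) = Mul(-248, Pow(d, Rational(1, 2))))
Pow(Add(Add(Function('m')(-30), -1571), 45670), -1) = Pow(Add(Add(Mul(-248, Pow(-30, Rational(1, 2))), -1571), 45670), -1) = Pow(Add(Add(Mul(-248, Mul(I, Pow(30, Rational(1, 2)))), -1571), 45670), -1) = Pow(Add(Add(Mul(-248, I, Pow(30, Rational(1, 2))), -1571), 45670), -1) = Pow(Add(Add(-1571, Mul(-248, I, Pow(30, Rational(1, 2)))), 45670), -1) = Pow(Add(44099, Mul(-248, I, Pow(30, Rational(1, 2)))), -1)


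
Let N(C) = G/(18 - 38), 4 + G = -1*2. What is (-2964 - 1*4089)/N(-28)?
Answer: -23510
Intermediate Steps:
G = -6 (G = -4 - 1*2 = -4 - 2 = -6)
N(C) = 3/10 (N(C) = -6/(18 - 38) = -6/(-20) = -6*(-1/20) = 3/10)
(-2964 - 1*4089)/N(-28) = (-2964 - 1*4089)/(3/10) = (-2964 - 4089)*(10/3) = -7053*10/3 = -23510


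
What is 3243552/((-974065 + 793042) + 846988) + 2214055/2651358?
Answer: 438013073117/76770070890 ≈ 5.7055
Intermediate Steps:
3243552/((-974065 + 793042) + 846988) + 2214055/2651358 = 3243552/(-181023 + 846988) + 2214055*(1/2651358) = 3243552/665965 + 2214055/2651358 = 3243552*(1/665965) + 2214055/2651358 = 141024/28955 + 2214055/2651358 = 438013073117/76770070890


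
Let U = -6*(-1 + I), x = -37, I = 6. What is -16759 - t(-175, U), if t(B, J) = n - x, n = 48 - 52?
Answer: -16792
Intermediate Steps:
n = -4
U = -30 (U = -6*(-1 + 6) = -6*5 = -30)
t(B, J) = 33 (t(B, J) = -4 - 1*(-37) = -4 + 37 = 33)
-16759 - t(-175, U) = -16759 - 1*33 = -16759 - 33 = -16792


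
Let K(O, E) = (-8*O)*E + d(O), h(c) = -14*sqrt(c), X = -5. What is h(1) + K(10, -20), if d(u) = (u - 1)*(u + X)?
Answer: 1631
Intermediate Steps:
d(u) = (-1 + u)*(-5 + u) (d(u) = (u - 1)*(u - 5) = (-1 + u)*(-5 + u))
K(O, E) = 5 + O**2 - 6*O - 8*E*O (K(O, E) = (-8*O)*E + (5 + O**2 - 6*O) = -8*E*O + (5 + O**2 - 6*O) = 5 + O**2 - 6*O - 8*E*O)
h(1) + K(10, -20) = -14*sqrt(1) + (5 + 10**2 - 6*10 - 8*(-20)*10) = -14*1 + (5 + 100 - 60 + 1600) = -14 + 1645 = 1631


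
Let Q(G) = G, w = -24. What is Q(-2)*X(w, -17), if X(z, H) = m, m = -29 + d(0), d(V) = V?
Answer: 58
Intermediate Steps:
m = -29 (m = -29 + 0 = -29)
X(z, H) = -29
Q(-2)*X(w, -17) = -2*(-29) = 58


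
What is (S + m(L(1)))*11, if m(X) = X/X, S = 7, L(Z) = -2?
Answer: 88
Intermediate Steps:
m(X) = 1
(S + m(L(1)))*11 = (7 + 1)*11 = 8*11 = 88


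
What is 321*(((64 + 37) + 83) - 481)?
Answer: -95337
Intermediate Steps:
321*(((64 + 37) + 83) - 481) = 321*((101 + 83) - 481) = 321*(184 - 481) = 321*(-297) = -95337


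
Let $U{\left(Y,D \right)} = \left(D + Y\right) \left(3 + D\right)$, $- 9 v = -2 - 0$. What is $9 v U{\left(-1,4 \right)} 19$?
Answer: $798$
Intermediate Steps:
$v = \frac{2}{9}$ ($v = - \frac{-2 - 0}{9} = - \frac{-2 + 0}{9} = \left(- \frac{1}{9}\right) \left(-2\right) = \frac{2}{9} \approx 0.22222$)
$U{\left(Y,D \right)} = \left(3 + D\right) \left(D + Y\right)$
$9 v U{\left(-1,4 \right)} 19 = 9 \cdot \frac{2}{9} \left(4^{2} + 3 \cdot 4 + 3 \left(-1\right) + 4 \left(-1\right)\right) 19 = 2 \left(16 + 12 - 3 - 4\right) 19 = 2 \cdot 21 \cdot 19 = 42 \cdot 19 = 798$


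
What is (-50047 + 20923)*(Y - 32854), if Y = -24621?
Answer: 1673901900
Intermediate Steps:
(-50047 + 20923)*(Y - 32854) = (-50047 + 20923)*(-24621 - 32854) = -29124*(-57475) = 1673901900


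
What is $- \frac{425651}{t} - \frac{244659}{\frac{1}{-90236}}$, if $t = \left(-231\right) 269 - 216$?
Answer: $\frac{1376614423494671}{62355} \approx 2.2077 \cdot 10^{10}$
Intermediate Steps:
$t = -62355$ ($t = -62139 - 216 = -62355$)
$- \frac{425651}{t} - \frac{244659}{\frac{1}{-90236}} = - \frac{425651}{-62355} - \frac{244659}{\frac{1}{-90236}} = \left(-425651\right) \left(- \frac{1}{62355}\right) - \frac{244659}{- \frac{1}{90236}} = \frac{425651}{62355} - -22077049524 = \frac{425651}{62355} + 22077049524 = \frac{1376614423494671}{62355}$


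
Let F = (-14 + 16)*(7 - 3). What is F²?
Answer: 64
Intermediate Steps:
F = 8 (F = 2*4 = 8)
F² = 8² = 64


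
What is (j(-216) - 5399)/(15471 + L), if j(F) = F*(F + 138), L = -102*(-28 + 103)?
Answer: 11449/7821 ≈ 1.4639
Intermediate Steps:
L = -7650 (L = -102*75 = -7650)
j(F) = F*(138 + F)
(j(-216) - 5399)/(15471 + L) = (-216*(138 - 216) - 5399)/(15471 - 7650) = (-216*(-78) - 5399)/7821 = (16848 - 5399)*(1/7821) = 11449*(1/7821) = 11449/7821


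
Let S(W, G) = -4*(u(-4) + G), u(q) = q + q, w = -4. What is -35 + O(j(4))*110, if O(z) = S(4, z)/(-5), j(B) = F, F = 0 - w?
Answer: -387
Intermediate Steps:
u(q) = 2*q
S(W, G) = 32 - 4*G (S(W, G) = -4*(2*(-4) + G) = -4*(-8 + G) = 32 - 4*G)
F = 4 (F = 0 - 1*(-4) = 0 + 4 = 4)
j(B) = 4
O(z) = -32/5 + 4*z/5 (O(z) = (32 - 4*z)/(-5) = (32 - 4*z)*(-⅕) = -32/5 + 4*z/5)
-35 + O(j(4))*110 = -35 + (-32/5 + (⅘)*4)*110 = -35 + (-32/5 + 16/5)*110 = -35 - 16/5*110 = -35 - 352 = -387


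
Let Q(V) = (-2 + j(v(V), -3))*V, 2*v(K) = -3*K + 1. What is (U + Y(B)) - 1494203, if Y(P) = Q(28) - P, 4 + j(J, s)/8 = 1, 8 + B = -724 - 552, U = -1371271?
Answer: -2864918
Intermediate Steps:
B = -1284 (B = -8 + (-724 - 552) = -8 - 1276 = -1284)
v(K) = 1/2 - 3*K/2 (v(K) = (-3*K + 1)/2 = (1 - 3*K)/2 = 1/2 - 3*K/2)
j(J, s) = -24 (j(J, s) = -32 + 8*1 = -32 + 8 = -24)
Q(V) = -26*V (Q(V) = (-2 - 24)*V = -26*V)
Y(P) = -728 - P (Y(P) = -26*28 - P = -728 - P)
(U + Y(B)) - 1494203 = (-1371271 + (-728 - 1*(-1284))) - 1494203 = (-1371271 + (-728 + 1284)) - 1494203 = (-1371271 + 556) - 1494203 = -1370715 - 1494203 = -2864918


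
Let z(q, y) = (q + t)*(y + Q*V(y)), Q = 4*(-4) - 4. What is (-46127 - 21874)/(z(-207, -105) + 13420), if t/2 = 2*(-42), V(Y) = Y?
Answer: 68001/734705 ≈ 0.092556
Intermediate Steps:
Q = -20 (Q = -16 - 4 = -20)
t = -168 (t = 2*(2*(-42)) = 2*(-84) = -168)
z(q, y) = -19*y*(-168 + q) (z(q, y) = (q - 168)*(y - 20*y) = (-168 + q)*(-19*y) = -19*y*(-168 + q))
(-46127 - 21874)/(z(-207, -105) + 13420) = (-46127 - 21874)/(19*(-105)*(168 - 1*(-207)) + 13420) = -68001/(19*(-105)*(168 + 207) + 13420) = -68001/(19*(-105)*375 + 13420) = -68001/(-748125 + 13420) = -68001/(-734705) = -68001*(-1/734705) = 68001/734705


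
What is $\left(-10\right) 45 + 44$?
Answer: $-406$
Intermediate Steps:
$\left(-10\right) 45 + 44 = -450 + 44 = -406$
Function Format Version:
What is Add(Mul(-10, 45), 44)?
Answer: -406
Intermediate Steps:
Add(Mul(-10, 45), 44) = Add(-450, 44) = -406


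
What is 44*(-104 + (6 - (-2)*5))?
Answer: -3872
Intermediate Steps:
44*(-104 + (6 - (-2)*5)) = 44*(-104 + (6 - 2*(-5))) = 44*(-104 + (6 + 10)) = 44*(-104 + 16) = 44*(-88) = -3872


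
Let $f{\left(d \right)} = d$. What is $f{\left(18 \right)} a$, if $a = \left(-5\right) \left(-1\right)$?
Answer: $90$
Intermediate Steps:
$a = 5$
$f{\left(18 \right)} a = 18 \cdot 5 = 90$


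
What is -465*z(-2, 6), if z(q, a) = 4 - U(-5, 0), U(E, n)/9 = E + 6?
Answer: 2325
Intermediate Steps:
U(E, n) = 54 + 9*E (U(E, n) = 9*(E + 6) = 9*(6 + E) = 54 + 9*E)
z(q, a) = -5 (z(q, a) = 4 - (54 + 9*(-5)) = 4 - (54 - 45) = 4 - 1*9 = 4 - 9 = -5)
-465*z(-2, 6) = -465*(-5) = 2325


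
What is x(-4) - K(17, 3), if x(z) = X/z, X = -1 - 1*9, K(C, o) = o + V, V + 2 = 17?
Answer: -31/2 ≈ -15.500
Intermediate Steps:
V = 15 (V = -2 + 17 = 15)
K(C, o) = 15 + o (K(C, o) = o + 15 = 15 + o)
X = -10 (X = -1 - 9 = -10)
x(z) = -10/z
x(-4) - K(17, 3) = -10/(-4) - (15 + 3) = -10*(-1/4) - 1*18 = 5/2 - 18 = -31/2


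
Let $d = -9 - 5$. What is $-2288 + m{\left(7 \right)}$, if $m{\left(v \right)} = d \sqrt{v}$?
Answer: $-2288 - 14 \sqrt{7} \approx -2325.0$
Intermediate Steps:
$d = -14$ ($d = -9 - 5 = -14$)
$m{\left(v \right)} = - 14 \sqrt{v}$
$-2288 + m{\left(7 \right)} = -2288 - 14 \sqrt{7}$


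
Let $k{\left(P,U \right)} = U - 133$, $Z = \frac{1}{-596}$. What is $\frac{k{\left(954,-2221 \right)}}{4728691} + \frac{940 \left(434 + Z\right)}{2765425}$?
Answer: $\frac{5208496859531}{35426349199865} \approx 0.14702$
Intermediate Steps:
$Z = - \frac{1}{596} \approx -0.0016779$
$k{\left(P,U \right)} = -133 + U$ ($k{\left(P,U \right)} = U - 133 = -133 + U$)
$\frac{k{\left(954,-2221 \right)}}{4728691} + \frac{940 \left(434 + Z\right)}{2765425} = \frac{-133 - 2221}{4728691} + \frac{940 \left(434 - \frac{1}{596}\right)}{2765425} = \left(-2354\right) \frac{1}{4728691} + 940 \cdot \frac{258663}{596} \cdot \frac{1}{2765425} = - \frac{214}{429881} + \frac{60785805}{149} \cdot \frac{1}{2765425} = - \frac{214}{429881} + \frac{12157161}{82409665} = \frac{5208496859531}{35426349199865}$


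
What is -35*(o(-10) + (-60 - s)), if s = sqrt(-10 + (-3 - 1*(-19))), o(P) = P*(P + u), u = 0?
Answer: -1400 + 35*sqrt(6) ≈ -1314.3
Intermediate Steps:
o(P) = P**2 (o(P) = P*(P + 0) = P*P = P**2)
s = sqrt(6) (s = sqrt(-10 + (-3 + 19)) = sqrt(-10 + 16) = sqrt(6) ≈ 2.4495)
-35*(o(-10) + (-60 - s)) = -35*((-10)**2 + (-60 - sqrt(6))) = -35*(100 + (-60 - sqrt(6))) = -35*(40 - sqrt(6)) = -1400 + 35*sqrt(6)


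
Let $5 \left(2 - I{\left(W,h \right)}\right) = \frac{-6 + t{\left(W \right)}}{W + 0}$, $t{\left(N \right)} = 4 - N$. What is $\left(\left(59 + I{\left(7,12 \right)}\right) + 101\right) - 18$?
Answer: $\frac{5049}{35} \approx 144.26$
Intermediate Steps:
$I{\left(W,h \right)} = 2 - \frac{-2 - W}{5 W}$ ($I{\left(W,h \right)} = 2 - \frac{\left(-6 - \left(-4 + W\right)\right) \frac{1}{W + 0}}{5} = 2 - \frac{\left(-2 - W\right) \frac{1}{W}}{5} = 2 - \frac{\frac{1}{W} \left(-2 - W\right)}{5} = 2 - \frac{-2 - W}{5 W}$)
$\left(\left(59 + I{\left(7,12 \right)}\right) + 101\right) - 18 = \left(\left(59 + \frac{2 + 11 \cdot 7}{5 \cdot 7}\right) + 101\right) - 18 = \left(\left(59 + \frac{1}{5} \cdot \frac{1}{7} \left(2 + 77\right)\right) + 101\right) - 18 = \left(\left(59 + \frac{1}{5} \cdot \frac{1}{7} \cdot 79\right) + 101\right) - 18 = \left(\left(59 + \frac{79}{35}\right) + 101\right) - 18 = \left(\frac{2144}{35} + 101\right) - 18 = \frac{5679}{35} - 18 = \frac{5049}{35}$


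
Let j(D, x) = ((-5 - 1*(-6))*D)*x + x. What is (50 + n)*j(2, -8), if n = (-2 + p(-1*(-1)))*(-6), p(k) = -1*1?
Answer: -1632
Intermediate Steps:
p(k) = -1
j(D, x) = x + D*x (j(D, x) = ((-5 + 6)*D)*x + x = (1*D)*x + x = D*x + x = x + D*x)
n = 18 (n = (-2 - 1)*(-6) = -3*(-6) = 18)
(50 + n)*j(2, -8) = (50 + 18)*(-8*(1 + 2)) = 68*(-8*3) = 68*(-24) = -1632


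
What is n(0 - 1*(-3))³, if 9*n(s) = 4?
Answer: 64/729 ≈ 0.087791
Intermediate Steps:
n(s) = 4/9 (n(s) = (⅑)*4 = 4/9)
n(0 - 1*(-3))³ = (4/9)³ = 64/729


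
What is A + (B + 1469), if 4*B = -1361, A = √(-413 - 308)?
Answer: 4515/4 + I*√721 ≈ 1128.8 + 26.851*I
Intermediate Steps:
A = I*√721 (A = √(-721) = I*√721 ≈ 26.851*I)
B = -1361/4 (B = (¼)*(-1361) = -1361/4 ≈ -340.25)
A + (B + 1469) = I*√721 + (-1361/4 + 1469) = I*√721 + 4515/4 = 4515/4 + I*√721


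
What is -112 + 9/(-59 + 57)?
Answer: -233/2 ≈ -116.50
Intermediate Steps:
-112 + 9/(-59 + 57) = -112 + 9/(-2) = -112 + 9*(-½) = -112 - 9/2 = -233/2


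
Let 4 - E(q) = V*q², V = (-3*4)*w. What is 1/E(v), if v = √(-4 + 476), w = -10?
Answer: -1/56636 ≈ -1.7657e-5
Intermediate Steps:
V = 120 (V = -3*4*(-10) = -12*(-10) = 120)
v = 2*√118 (v = √472 = 2*√118 ≈ 21.726)
E(q) = 4 - 120*q²
1/E(v) = 1/(4 - 120*(2*√118)²) = 1/(4 - 120*472) = 1/(4 - 56640) = 1/(-56636) = -1/56636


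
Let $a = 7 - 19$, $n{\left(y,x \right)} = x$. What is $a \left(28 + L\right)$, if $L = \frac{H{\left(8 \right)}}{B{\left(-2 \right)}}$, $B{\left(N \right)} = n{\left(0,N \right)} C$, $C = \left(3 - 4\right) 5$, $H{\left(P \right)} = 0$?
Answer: $-336$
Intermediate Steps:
$a = -12$ ($a = 7 - 19 = -12$)
$C = -5$ ($C = \left(-1\right) 5 = -5$)
$B{\left(N \right)} = - 5 N$ ($B{\left(N \right)} = N \left(-5\right) = - 5 N$)
$L = 0$ ($L = \frac{0}{\left(-5\right) \left(-2\right)} = \frac{0}{10} = 0 \cdot \frac{1}{10} = 0$)
$a \left(28 + L\right) = - 12 \left(28 + 0\right) = \left(-12\right) 28 = -336$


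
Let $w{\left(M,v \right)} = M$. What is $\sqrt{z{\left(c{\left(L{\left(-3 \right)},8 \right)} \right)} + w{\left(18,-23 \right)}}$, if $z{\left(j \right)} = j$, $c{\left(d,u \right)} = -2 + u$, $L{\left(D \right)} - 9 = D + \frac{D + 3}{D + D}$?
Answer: $2 \sqrt{6} \approx 4.899$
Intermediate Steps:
$L{\left(D \right)} = 9 + D + \frac{3 + D}{2 D}$ ($L{\left(D \right)} = 9 + \left(D + \frac{D + 3}{D + D}\right) = 9 + \left(D + \frac{3 + D}{2 D}\right) = 9 + D + \frac{3 + D}{2 D}$)
$\sqrt{z{\left(c{\left(L{\left(-3 \right)},8 \right)} \right)} + w{\left(18,-23 \right)}} = \sqrt{\left(-2 + 8\right) + 18} = \sqrt{6 + 18} = \sqrt{24} = 2 \sqrt{6}$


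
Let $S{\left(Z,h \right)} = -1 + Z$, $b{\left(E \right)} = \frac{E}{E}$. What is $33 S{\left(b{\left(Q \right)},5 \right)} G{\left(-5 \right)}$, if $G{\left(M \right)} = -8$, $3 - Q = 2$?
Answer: $0$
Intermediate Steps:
$Q = 1$ ($Q = 3 - 2 = 1$)
$b{\left(E \right)} = 1$
$33 S{\left(b{\left(Q \right)},5 \right)} G{\left(-5 \right)} = 33 \left(-1 + 1\right) \left(-8\right) = 33 \cdot 0 \left(-8\right) = 0 \left(-8\right) = 0$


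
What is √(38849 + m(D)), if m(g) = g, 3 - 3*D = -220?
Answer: √350310/3 ≈ 197.29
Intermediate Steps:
D = 223/3 (D = 1 - ⅓*(-220) = 1 + 220/3 = 223/3 ≈ 74.333)
√(38849 + m(D)) = √(38849 + 223/3) = √(116770/3) = √350310/3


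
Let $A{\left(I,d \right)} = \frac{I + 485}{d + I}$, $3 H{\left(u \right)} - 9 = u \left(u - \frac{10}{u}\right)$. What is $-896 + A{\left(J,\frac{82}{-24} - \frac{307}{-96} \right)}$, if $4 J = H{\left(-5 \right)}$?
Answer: $- \frac{35488}{57} \approx -622.6$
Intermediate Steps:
$H{\left(u \right)} = 3 + \frac{u \left(u - \frac{10}{u}\right)}{3}$
$J = 2$ ($J = \frac{- \frac{1}{3} + \frac{\left(-5\right)^{2}}{3}}{4} = \frac{- \frac{1}{3} + \frac{1}{3} \cdot 25}{4} = \frac{- \frac{1}{3} + \frac{25}{3}}{4} = \frac{1}{4} \cdot 8 = 2$)
$A{\left(I,d \right)} = \frac{485 + I}{I + d}$
$-896 + A{\left(J,\frac{82}{-24} - \frac{307}{-96} \right)} = -896 + \frac{485 + 2}{2 + \left(\frac{82}{-24} - \frac{307}{-96}\right)} = -896 + \frac{1}{2 + \left(82 \left(- \frac{1}{24}\right) - - \frac{307}{96}\right)} 487 = -896 + \frac{1}{2 + \left(- \frac{41}{12} + \frac{307}{96}\right)} 487 = -896 + \frac{1}{2 - \frac{7}{32}} \cdot 487 = -896 + \frac{1}{\frac{57}{32}} \cdot 487 = -896 + \frac{32}{57} \cdot 487 = -896 + \frac{15584}{57} = - \frac{35488}{57}$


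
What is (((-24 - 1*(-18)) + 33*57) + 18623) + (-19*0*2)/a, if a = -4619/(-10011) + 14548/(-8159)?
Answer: 20498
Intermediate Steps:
a = -107953607/81679749 (a = -4619*(-1/10011) + 14548*(-1/8159) = 4619/10011 - 14548/8159 = -107953607/81679749 ≈ -1.3217)
(((-24 - 1*(-18)) + 33*57) + 18623) + (-19*0*2)/a = (((-24 - 1*(-18)) + 33*57) + 18623) + (-19*0*2)/(-107953607/81679749) = (((-24 + 18) + 1881) + 18623) + (0*2)*(-81679749/107953607) = ((-6 + 1881) + 18623) + 0*(-81679749/107953607) = (1875 + 18623) + 0 = 20498 + 0 = 20498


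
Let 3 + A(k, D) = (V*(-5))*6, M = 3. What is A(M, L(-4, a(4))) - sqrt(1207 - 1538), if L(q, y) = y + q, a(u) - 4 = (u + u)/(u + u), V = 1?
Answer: -33 - I*sqrt(331) ≈ -33.0 - 18.193*I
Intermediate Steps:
a(u) = 5 (a(u) = 4 + (u + u)/(u + u) = 4 + (2*u)/((2*u)) = 4 + (2*u)*(1/(2*u)) = 4 + 1 = 5)
L(q, y) = q + y
A(k, D) = -33 (A(k, D) = -3 + (1*(-5))*6 = -3 - 5*6 = -3 - 30 = -33)
A(M, L(-4, a(4))) - sqrt(1207 - 1538) = -33 - sqrt(1207 - 1538) = -33 - sqrt(-331) = -33 - I*sqrt(331)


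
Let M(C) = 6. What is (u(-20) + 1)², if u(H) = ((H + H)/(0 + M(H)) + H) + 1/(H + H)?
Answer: 9504889/14400 ≈ 660.06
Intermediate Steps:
u(H) = 1/(2*H) + 4*H/3 (u(H) = ((H + H)/(0 + 6) + H) + 1/(H + H) = ((2*H)/6 + H) + 1/(2*H) = ((2*H)*(⅙) + H) + 1/(2*H) = (H/3 + H) + 1/(2*H) = 4*H/3 + 1/(2*H) = 1/(2*H) + 4*H/3)
(u(-20) + 1)² = ((⅙)*(3 + 8*(-20)²)/(-20) + 1)² = ((⅙)*(-1/20)*(3 + 8*400) + 1)² = ((⅙)*(-1/20)*(3 + 3200) + 1)² = ((⅙)*(-1/20)*3203 + 1)² = (-3203/120 + 1)² = (-3083/120)² = 9504889/14400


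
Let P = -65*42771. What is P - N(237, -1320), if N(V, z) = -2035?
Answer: -2778080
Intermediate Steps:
P = -2780115
P - N(237, -1320) = -2780115 - 1*(-2035) = -2780115 + 2035 = -2778080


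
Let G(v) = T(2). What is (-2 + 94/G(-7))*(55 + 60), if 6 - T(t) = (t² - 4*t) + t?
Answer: 4485/4 ≈ 1121.3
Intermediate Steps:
T(t) = 6 - t² + 3*t (T(t) = 6 - ((t² - 4*t) + t) = 6 - (t² - 3*t) = 6 + (-t² + 3*t) = 6 - t² + 3*t)
G(v) = 8 (G(v) = 6 - 1*2² + 3*2 = 6 - 1*4 + 6 = 6 - 4 + 6 = 8)
(-2 + 94/G(-7))*(55 + 60) = (-2 + 94/8)*(55 + 60) = (-2 + 94*(⅛))*115 = (-2 + 47/4)*115 = (39/4)*115 = 4485/4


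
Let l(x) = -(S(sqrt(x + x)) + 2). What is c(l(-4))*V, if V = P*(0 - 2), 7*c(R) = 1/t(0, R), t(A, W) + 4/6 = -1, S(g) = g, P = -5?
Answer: -6/7 ≈ -0.85714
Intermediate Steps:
l(x) = -2 - sqrt(2)*sqrt(x) (l(x) = -(sqrt(x + x) + 2) = -(sqrt(2*x) + 2) = -(sqrt(2)*sqrt(x) + 2) = -(2 + sqrt(2)*sqrt(x)) = -2 - sqrt(2)*sqrt(x))
t(A, W) = -5/3 (t(A, W) = -2/3 - 1 = -5/3)
c(R) = -3/35 (c(R) = 1/(7*(-5/3)) = (1/7)*(-3/5) = -3/35)
V = 10 (V = -5*(0 - 2) = -5*(-2) = 10)
c(l(-4))*V = -3/35*10 = -6/7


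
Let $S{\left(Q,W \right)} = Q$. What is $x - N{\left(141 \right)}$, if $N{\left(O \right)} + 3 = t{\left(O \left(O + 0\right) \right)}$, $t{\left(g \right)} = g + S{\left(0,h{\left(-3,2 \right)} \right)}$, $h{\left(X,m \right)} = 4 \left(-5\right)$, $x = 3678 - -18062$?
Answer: $1862$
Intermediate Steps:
$x = 21740$ ($x = 3678 + 18062 = 21740$)
$h{\left(X,m \right)} = -20$
$t{\left(g \right)} = g$ ($t{\left(g \right)} = g + 0 = g$)
$N{\left(O \right)} = -3 + O^{2}$ ($N{\left(O \right)} = -3 + O \left(O + 0\right) = -3 + O O = -3 + O^{2}$)
$x - N{\left(141 \right)} = 21740 - \left(-3 + 141^{2}\right) = 21740 - \left(-3 + 19881\right) = 21740 - 19878 = 1862$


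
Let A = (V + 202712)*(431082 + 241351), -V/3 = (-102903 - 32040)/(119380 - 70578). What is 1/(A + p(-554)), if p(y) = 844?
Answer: 48802/6652484510889237 ≈ 7.3359e-12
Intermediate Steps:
V = 404829/48802 (V = -3*(-102903 - 32040)/(119380 - 70578) = -(-404829)/48802 = -3*(-134943/48802) = 404829/48802 ≈ 8.2953)
A = 6652484469700349/48802 (A = (404829/48802 + 202712)*(431082 + 241351) = (9893155853/48802)*672433 = 6652484469700349/48802 ≈ 1.3632e+11)
1/(A + p(-554)) = 1/(6652484469700349/48802 + 844) = 1/(6652484510889237/48802) = 48802/6652484510889237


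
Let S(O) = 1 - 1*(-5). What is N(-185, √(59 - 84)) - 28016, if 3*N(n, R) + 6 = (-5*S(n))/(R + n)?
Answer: -19192293/685 + I/685 ≈ -28018.0 + 0.0014599*I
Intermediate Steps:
S(O) = 6 (S(O) = 1 + 5 = 6)
N(n, R) = -2 - 10/(R + n) (N(n, R) = -2 + ((-5*6)/(R + n))/3 = -2 + (-30/(R + n))/3 = -2 - 10/(R + n))
N(-185, √(59 - 84)) - 28016 = 2*(-5 - √(59 - 84) - 1*(-185))/(√(59 - 84) - 185) - 28016 = 2*(-5 - √(-25) + 185)/(√(-25) - 185) - 28016 = 2*(-5 - 5*I + 185)/(5*I - 185) - 28016 = 2*(-5 - 5*I + 185)/(-185 + 5*I) - 28016 = 2*((-185 - 5*I)/34250)*(180 - 5*I) - 28016 = (-185 - 5*I)*(180 - 5*I)/17125 - 28016 = -28016 + (-185 - 5*I)*(180 - 5*I)/17125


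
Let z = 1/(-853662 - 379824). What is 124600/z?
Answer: -153692355600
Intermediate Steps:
z = -1/1233486 (z = 1/(-1233486) = -1/1233486 ≈ -8.1071e-7)
124600/z = 124600/(-1/1233486) = 124600*(-1233486) = -153692355600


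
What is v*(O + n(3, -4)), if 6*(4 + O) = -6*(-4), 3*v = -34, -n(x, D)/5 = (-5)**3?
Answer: -21250/3 ≈ -7083.3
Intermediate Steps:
n(x, D) = 625 (n(x, D) = -5*(-5)**3 = -5*(-125) = 625)
v = -34/3 (v = (1/3)*(-34) = -34/3 ≈ -11.333)
O = 0 (O = -4 + (-6*(-4))/6 = -4 + (-1*(-24))/6 = -4 + (1/6)*24 = -4 + 4 = 0)
v*(O + n(3, -4)) = -34*(0 + 625)/3 = -34/3*625 = -21250/3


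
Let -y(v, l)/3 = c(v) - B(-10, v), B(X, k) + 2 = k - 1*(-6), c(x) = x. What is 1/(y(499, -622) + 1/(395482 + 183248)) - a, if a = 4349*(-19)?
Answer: 573853124921/6944761 ≈ 82631.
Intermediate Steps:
B(X, k) = 4 + k (B(X, k) = -2 + (k - 1*(-6)) = -2 + (k + 6) = -2 + (6 + k) = 4 + k)
a = -82631
y(v, l) = 12 (y(v, l) = -3*(v - (4 + v)) = -3*(v + (-4 - v)) = -3*(-4) = 12)
1/(y(499, -622) + 1/(395482 + 183248)) - a = 1/(12 + 1/(395482 + 183248)) - 1*(-82631) = 1/(12 + 1/578730) + 82631 = 1/(6944761/578730) + 82631 = 578730/6944761 + 82631 = 573853124921/6944761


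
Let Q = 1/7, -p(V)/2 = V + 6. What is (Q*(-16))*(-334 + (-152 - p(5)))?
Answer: 7424/7 ≈ 1060.6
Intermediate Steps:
p(V) = -12 - 2*V (p(V) = -2*(V + 6) = -2*(6 + V) = -12 - 2*V)
Q = ⅐ ≈ 0.14286
(Q*(-16))*(-334 + (-152 - p(5))) = ((⅐)*(-16))*(-334 + (-152 - (-12 - 2*5))) = -16*(-334 + (-152 - (-12 - 10)))/7 = -16*(-334 + (-152 - 1*(-22)))/7 = -16*(-334 + (-152 + 22))/7 = -16*(-334 - 130)/7 = -16/7*(-464) = 7424/7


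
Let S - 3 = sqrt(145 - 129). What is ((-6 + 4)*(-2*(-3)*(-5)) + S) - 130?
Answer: -63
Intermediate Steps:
S = 7 (S = 3 + sqrt(145 - 129) = 3 + sqrt(16) = 3 + 4 = 7)
((-6 + 4)*(-2*(-3)*(-5)) + S) - 130 = ((-6 + 4)*(-2*(-3)*(-5)) + 7) - 130 = (-12*(-5) + 7) - 130 = (-2*(-30) + 7) - 130 = (60 + 7) - 130 = 67 - 130 = -63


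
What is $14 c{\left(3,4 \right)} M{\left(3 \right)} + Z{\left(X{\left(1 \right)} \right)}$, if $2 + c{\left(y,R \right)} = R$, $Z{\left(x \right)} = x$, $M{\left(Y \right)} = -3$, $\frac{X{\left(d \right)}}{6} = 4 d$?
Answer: $-60$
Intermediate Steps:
$X{\left(d \right)} = 24 d$ ($X{\left(d \right)} = 6 \cdot 4 d = 24 d$)
$c{\left(y,R \right)} = -2 + R$
$14 c{\left(3,4 \right)} M{\left(3 \right)} + Z{\left(X{\left(1 \right)} \right)} = 14 \left(-2 + 4\right) \left(-3\right) + 24 \cdot 1 = 14 \cdot 2 \left(-3\right) + 24 = 14 \left(-6\right) + 24 = -84 + 24 = -60$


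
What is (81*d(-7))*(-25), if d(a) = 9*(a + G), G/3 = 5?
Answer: -145800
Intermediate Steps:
G = 15 (G = 3*5 = 15)
d(a) = 135 + 9*a (d(a) = 9*(a + 15) = 9*(15 + a) = 135 + 9*a)
(81*d(-7))*(-25) = (81*(135 + 9*(-7)))*(-25) = (81*(135 - 63))*(-25) = (81*72)*(-25) = 5832*(-25) = -145800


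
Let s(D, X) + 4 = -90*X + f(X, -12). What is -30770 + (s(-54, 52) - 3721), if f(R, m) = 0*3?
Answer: -39175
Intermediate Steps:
f(R, m) = 0
s(D, X) = -4 - 90*X (s(D, X) = -4 + (-90*X + 0) = -4 - 90*X)
-30770 + (s(-54, 52) - 3721) = -30770 + ((-4 - 90*52) - 3721) = -30770 + ((-4 - 4680) - 3721) = -30770 + (-4684 - 3721) = -30770 - 8405 = -39175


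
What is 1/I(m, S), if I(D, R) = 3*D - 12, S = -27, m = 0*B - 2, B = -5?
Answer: -1/18 ≈ -0.055556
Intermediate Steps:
m = -2 (m = 0*(-5) - 2 = 0 - 2 = -2)
I(D, R) = -12 + 3*D
1/I(m, S) = 1/(-12 + 3*(-2)) = 1/(-12 - 6) = 1/(-18) = -1/18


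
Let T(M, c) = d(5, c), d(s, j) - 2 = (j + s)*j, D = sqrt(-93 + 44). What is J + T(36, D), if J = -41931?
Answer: -41978 + 35*I ≈ -41978.0 + 35.0*I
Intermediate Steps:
D = 7*I (D = sqrt(-49) = 7*I ≈ 7.0*I)
d(s, j) = 2 + j*(j + s) (d(s, j) = 2 + (j + s)*j = 2 + j*(j + s))
T(M, c) = 2 + c**2 + 5*c (T(M, c) = 2 + c**2 + c*5 = 2 + c**2 + 5*c)
J + T(36, D) = -41931 + (2 + (7*I)**2 + 5*(7*I)) = -41931 + (2 - 49 + 35*I) = -41931 + (-47 + 35*I) = -41978 + 35*I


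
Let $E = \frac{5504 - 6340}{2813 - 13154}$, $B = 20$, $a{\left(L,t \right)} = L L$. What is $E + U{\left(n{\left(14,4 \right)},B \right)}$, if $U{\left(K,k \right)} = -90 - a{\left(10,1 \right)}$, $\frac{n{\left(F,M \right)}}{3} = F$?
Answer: $- \frac{1963954}{10341} \approx -189.92$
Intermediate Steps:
$a{\left(L,t \right)} = L^{2}$
$n{\left(F,M \right)} = 3 F$
$E = \frac{836}{10341}$ ($E = - \frac{836}{-10341} = \left(-836\right) \left(- \frac{1}{10341}\right) = \frac{836}{10341} \approx 0.080843$)
$U{\left(K,k \right)} = -190$ ($U{\left(K,k \right)} = -90 - 10^{2} = -90 - 100 = -190$)
$E + U{\left(n{\left(14,4 \right)},B \right)} = \frac{836}{10341} - 190 = - \frac{1963954}{10341}$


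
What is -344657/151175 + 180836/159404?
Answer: -6900455532/6024474925 ≈ -1.1454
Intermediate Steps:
-344657/151175 + 180836/159404 = -344657*1/151175 + 180836*(1/159404) = -344657/151175 + 45209/39851 = -6900455532/6024474925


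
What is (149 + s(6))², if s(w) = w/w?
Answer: 22500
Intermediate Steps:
s(w) = 1
(149 + s(6))² = (149 + 1)² = 150² = 22500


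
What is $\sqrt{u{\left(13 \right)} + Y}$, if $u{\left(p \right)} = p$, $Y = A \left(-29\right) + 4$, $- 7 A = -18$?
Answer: $\frac{i \sqrt{2821}}{7} \approx 7.5876 i$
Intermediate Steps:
$A = \frac{18}{7}$ ($A = \left(- \frac{1}{7}\right) \left(-18\right) = \frac{18}{7} \approx 2.5714$)
$Y = - \frac{494}{7}$ ($Y = \frac{18}{7} \left(-29\right) + 4 = - \frac{522}{7} + 4 = - \frac{494}{7} \approx -70.571$)
$\sqrt{u{\left(13 \right)} + Y} = \sqrt{13 - \frac{494}{7}} = \sqrt{- \frac{403}{7}} = \frac{i \sqrt{2821}}{7}$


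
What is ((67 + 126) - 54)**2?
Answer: 19321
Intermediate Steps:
((67 + 126) - 54)**2 = (193 - 54)**2 = 139**2 = 19321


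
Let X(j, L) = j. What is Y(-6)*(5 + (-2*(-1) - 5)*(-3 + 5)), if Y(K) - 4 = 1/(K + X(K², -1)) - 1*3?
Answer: -31/30 ≈ -1.0333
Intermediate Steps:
Y(K) = 1 + 1/(K + K²) (Y(K) = 4 + (1/(K + K²) - 1*3) = 4 + (1/(K + K²) - 3) = 4 + (-3 + 1/(K + K²)) = 1 + 1/(K + K²))
Y(-6)*(5 + (-2*(-1) - 5)*(-3 + 5)) = ((1 - 6 + (-6)²)/((-6)*(1 - 6)))*(5 + (-2*(-1) - 5)*(-3 + 5)) = (-⅙*(1 - 6 + 36)/(-5))*(5 + (2 - 5)*2) = (-⅙*(-⅕)*31)*(5 - 3*2) = 31*(5 - 6)/30 = (31/30)*(-1) = -31/30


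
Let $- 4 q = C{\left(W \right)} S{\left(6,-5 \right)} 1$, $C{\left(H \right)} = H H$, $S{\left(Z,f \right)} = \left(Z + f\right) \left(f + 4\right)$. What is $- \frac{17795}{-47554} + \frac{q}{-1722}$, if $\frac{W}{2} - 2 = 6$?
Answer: $\frac{13799767}{40943994} \approx 0.33704$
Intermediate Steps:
$W = 16$ ($W = 4 + 2 \cdot 6 = 4 + 12 = 16$)
$S{\left(Z,f \right)} = \left(4 + f\right) \left(Z + f\right)$ ($S{\left(Z,f \right)} = \left(Z + f\right) \left(4 + f\right) = \left(4 + f\right) \left(Z + f\right)$)
$C{\left(H \right)} = H^{2}$
$q = 64$ ($q = - \frac{16^{2} \left(\left(-5\right)^{2} + 4 \cdot 6 + 4 \left(-5\right) + 6 \left(-5\right)\right) 1}{4} = - \frac{256 \left(25 + 24 - 20 - 30\right) 1}{4} = - \frac{256 \left(-1\right) 1}{4} = - \frac{\left(-256\right) 1}{4} = \left(- \frac{1}{4}\right) \left(-256\right) = 64$)
$- \frac{17795}{-47554} + \frac{q}{-1722} = - \frac{17795}{-47554} + \frac{64}{-1722} = \left(-17795\right) \left(- \frac{1}{47554}\right) + 64 \left(- \frac{1}{1722}\right) = \frac{17795}{47554} - \frac{32}{861} = \frac{13799767}{40943994}$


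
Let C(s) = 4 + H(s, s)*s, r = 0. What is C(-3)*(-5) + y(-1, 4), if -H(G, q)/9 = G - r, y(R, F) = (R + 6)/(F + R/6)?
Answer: 8885/23 ≈ 386.30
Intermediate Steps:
y(R, F) = (6 + R)/(F + R/6) (y(R, F) = (6 + R)/(F + R*(⅙)) = (6 + R)/(F + R/6))
H(G, q) = -9*G (H(G, q) = -9*(G - 1*0) = -9*(G + 0) = -9*G)
C(s) = 4 - 9*s² (C(s) = 4 + (-9*s)*s = 4 - 9*s²)
C(-3)*(-5) + y(-1, 4) = (4 - 9*(-3)²)*(-5) + 6*(6 - 1)/(-1 + 6*4) = (4 - 9*9)*(-5) + 6*5/(-1 + 24) = (4 - 81)*(-5) + 6*5/23 = -77*(-5) + 6*(1/23)*5 = 385 + 30/23 = 8885/23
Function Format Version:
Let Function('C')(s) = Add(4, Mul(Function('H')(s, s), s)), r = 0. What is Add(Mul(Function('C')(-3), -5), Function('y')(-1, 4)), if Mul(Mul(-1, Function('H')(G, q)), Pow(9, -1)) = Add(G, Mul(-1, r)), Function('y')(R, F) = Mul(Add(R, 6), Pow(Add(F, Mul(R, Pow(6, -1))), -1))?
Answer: Rational(8885, 23) ≈ 386.30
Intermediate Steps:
Function('y')(R, F) = Mul(Pow(Add(F, Mul(Rational(1, 6), R)), -1), Add(6, R)) (Function('y')(R, F) = Mul(Add(6, R), Pow(Add(F, Mul(R, Rational(1, 6))), -1)) = Mul(Add(6, R), Pow(Add(F, Mul(Rational(1, 6), R)), -1)) = Mul(Pow(Add(F, Mul(Rational(1, 6), R)), -1), Add(6, R)))
Function('H')(G, q) = Mul(-9, G) (Function('H')(G, q) = Mul(-9, Add(G, Mul(-1, 0))) = Mul(-9, Add(G, 0)) = Mul(-9, G))
Function('C')(s) = Add(4, Mul(-9, Pow(s, 2))) (Function('C')(s) = Add(4, Mul(Mul(-9, s), s)) = Add(4, Mul(-9, Pow(s, 2))))
Add(Mul(Function('C')(-3), -5), Function('y')(-1, 4)) = Add(Mul(Add(4, Mul(-9, Pow(-3, 2))), -5), Mul(6, Pow(Add(-1, Mul(6, 4)), -1), Add(6, -1))) = Add(Mul(Add(4, Mul(-9, 9)), -5), Mul(6, Pow(Add(-1, 24), -1), 5)) = Add(Mul(Add(4, -81), -5), Mul(6, Pow(23, -1), 5)) = Add(Mul(-77, -5), Mul(6, Rational(1, 23), 5)) = Add(385, Rational(30, 23)) = Rational(8885, 23)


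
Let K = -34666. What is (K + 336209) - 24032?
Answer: 277511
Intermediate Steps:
(K + 336209) - 24032 = (-34666 + 336209) - 24032 = 301543 - 24032 = 277511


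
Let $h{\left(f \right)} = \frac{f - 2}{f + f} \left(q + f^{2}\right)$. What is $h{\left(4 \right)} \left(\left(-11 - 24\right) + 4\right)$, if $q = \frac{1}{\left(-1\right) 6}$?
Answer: $- \frac{2945}{24} \approx -122.71$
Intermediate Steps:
$q = - \frac{1}{6}$ ($q = \frac{1}{-6} = - \frac{1}{6} \approx -0.16667$)
$h{\left(f \right)} = \frac{\left(-2 + f\right) \left(- \frac{1}{6} + f^{2}\right)}{2 f}$ ($h{\left(f \right)} = \frac{f - 2}{f + f} \left(- \frac{1}{6} + f^{2}\right) = \frac{-2 + f}{2 f} \left(- \frac{1}{6} + f^{2}\right) = \frac{\left(-2 + f\right) \left(- \frac{1}{6} + f^{2}\right)}{2 f}$)
$h{\left(4 \right)} \left(\left(-11 - 24\right) + 4\right) = \left(- \frac{1}{12} + \frac{4^{2}}{2} - 4 + \frac{1}{6 \cdot 4}\right) \left(\left(-11 - 24\right) + 4\right) = \left(- \frac{1}{12} + \frac{1}{2} \cdot 16 - 4 + \frac{1}{6} \cdot \frac{1}{4}\right) \left(-35 + 4\right) = \left(- \frac{1}{12} + 8 - 4 + \frac{1}{24}\right) \left(-31\right) = \frac{95}{24} \left(-31\right) = - \frac{2945}{24}$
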